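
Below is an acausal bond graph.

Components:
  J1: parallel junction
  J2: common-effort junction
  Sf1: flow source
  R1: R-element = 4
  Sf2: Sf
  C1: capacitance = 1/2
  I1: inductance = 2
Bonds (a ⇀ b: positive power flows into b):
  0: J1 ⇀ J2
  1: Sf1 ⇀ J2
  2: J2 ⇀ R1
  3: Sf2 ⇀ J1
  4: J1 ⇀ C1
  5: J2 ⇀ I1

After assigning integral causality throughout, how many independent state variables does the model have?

b1 →Sf1  (source Sf1 imposes f)
b3 →Sf2  (Sf2 (Sf) sets flow on bond)
b4 →J1  (C1 integral (e out))
b0 →J2  (0-jn J1 has e-setter on 4)
b2 →R1  (J2: bond 0 brought effort, rest push out)
b5 →I1  (J2: bond 0 brought effort, rest push out)

2  (C1, I1 all integral)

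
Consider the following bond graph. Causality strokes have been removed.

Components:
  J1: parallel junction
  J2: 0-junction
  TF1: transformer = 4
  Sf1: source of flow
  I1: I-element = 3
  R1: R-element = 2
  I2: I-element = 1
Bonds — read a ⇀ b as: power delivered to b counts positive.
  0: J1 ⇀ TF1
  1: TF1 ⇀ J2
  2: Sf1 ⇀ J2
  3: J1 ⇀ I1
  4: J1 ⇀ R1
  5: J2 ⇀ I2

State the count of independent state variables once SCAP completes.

bond 2 |Sf1  (Sf1 (Sf) sets flow on bond)
bond 3 |I1  (I1 outputs flow p/I1)
bond 5 |I2  (I2: I, integral causality)
bond 1 |J2  (closing 0-jn rule on J2)
bond 0 |TF1  (TF1: transformer flips bond 1)
bond 4 |J1  (J1 needs exactly one e-in)

2  (I1, I2 all integral)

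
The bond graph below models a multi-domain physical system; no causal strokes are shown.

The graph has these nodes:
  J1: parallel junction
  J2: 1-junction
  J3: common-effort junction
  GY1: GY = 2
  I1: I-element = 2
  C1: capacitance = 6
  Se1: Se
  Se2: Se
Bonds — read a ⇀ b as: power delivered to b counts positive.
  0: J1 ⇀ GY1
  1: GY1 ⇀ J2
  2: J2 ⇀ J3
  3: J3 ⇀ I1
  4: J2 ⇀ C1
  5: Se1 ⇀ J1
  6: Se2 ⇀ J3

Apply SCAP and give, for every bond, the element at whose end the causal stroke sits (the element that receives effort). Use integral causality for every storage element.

#0 |GY1
#1 |GY1
#2 |J2
#3 |I1
#4 |J2
#5 |J1
#6 |J3

b5 →J1  (Se1 (Se) sets effort on bond)
b6 →J3  (Se2 fixes effort; stroke away)
b0 →GY1  (common-e at J1 fixed by 5)
b2 →J2  (0-jn J3 has e-setter on 6)
b3 →I1  (0-jn J3 has e-setter on 6)
b1 →GY1  (GY1: gyrator matches bond 0)
b4 →J2  (common-f at J2 fixed by 1)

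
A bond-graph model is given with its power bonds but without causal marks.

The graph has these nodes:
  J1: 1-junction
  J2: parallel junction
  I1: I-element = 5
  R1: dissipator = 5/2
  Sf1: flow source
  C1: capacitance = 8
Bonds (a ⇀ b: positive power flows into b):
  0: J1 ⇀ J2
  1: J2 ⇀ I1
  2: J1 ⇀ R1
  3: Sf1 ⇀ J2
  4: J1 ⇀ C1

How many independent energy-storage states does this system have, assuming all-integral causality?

2  (C1, I1 all integral)

b3 |Sf1  (Sf1 fixes flow; stroke at Sf1)
b1 |I1  (prefer integral on I1)
b0 |J2  (closing 0-jn rule on J2)
b2 |J1  (J1 flow already set via bond 0)
b4 |J1  (J1 flow already set via bond 0)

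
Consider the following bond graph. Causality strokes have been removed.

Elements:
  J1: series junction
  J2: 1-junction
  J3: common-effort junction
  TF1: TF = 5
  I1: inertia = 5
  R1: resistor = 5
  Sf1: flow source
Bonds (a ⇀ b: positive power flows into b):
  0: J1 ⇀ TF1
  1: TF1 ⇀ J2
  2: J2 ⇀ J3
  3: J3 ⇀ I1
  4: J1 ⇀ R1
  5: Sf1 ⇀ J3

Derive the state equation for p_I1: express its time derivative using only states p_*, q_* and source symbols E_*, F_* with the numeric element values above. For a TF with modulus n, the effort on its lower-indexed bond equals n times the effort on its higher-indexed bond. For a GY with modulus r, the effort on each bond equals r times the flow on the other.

dp_I1/dt = F_Sf1/5 - p_I1/25

bond 5 →Sf1  (Sf1: flow source, stroke at near end)
bond 3 →I1  (I1: I, integral causality)
bond 2 →J3  (J3 needs exactly one e-in)
bond 1 →J2  (common-f at J2 fixed by 2)
bond 0 →TF1  (TF1: transformer flips bond 1)
bond 4 →J1  (1-jn J1 has f-setter on 0)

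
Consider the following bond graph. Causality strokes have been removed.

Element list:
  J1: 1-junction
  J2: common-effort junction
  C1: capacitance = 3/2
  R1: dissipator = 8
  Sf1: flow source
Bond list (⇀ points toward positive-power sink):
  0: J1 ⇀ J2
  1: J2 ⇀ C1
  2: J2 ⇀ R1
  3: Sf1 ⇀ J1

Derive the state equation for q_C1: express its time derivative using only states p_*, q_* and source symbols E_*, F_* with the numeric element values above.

dq_C1/dt = F_Sf1 - q_C1/12

#3 →Sf1  (source Sf1 imposes f)
#0 →J1  (J1: bond 3 brought flow, rest push out)
#1 →J2  (C1 outputs effort q/C1)
#2 →R1  (0-jn J2 has e-setter on 1)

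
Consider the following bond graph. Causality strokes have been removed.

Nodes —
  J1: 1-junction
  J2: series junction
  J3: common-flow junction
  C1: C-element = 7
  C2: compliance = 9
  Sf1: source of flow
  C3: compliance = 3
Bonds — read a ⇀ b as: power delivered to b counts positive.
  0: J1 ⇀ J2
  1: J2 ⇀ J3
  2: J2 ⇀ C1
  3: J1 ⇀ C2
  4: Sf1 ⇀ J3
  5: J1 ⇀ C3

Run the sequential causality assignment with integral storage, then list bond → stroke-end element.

b4 →Sf1  (source Sf1 imposes f)
b1 →J3  (common-f at J3 fixed by 4)
b0 →J2  (J2 flow already set via bond 1)
b2 →J2  (common-f at J2 fixed by 1)
b3 →J1  (common-f at J1 fixed by 0)
b5 →J1  (common-f at J1 fixed by 0)

β0 →J2
β1 →J3
β2 →J2
β3 →J1
β4 →Sf1
β5 →J1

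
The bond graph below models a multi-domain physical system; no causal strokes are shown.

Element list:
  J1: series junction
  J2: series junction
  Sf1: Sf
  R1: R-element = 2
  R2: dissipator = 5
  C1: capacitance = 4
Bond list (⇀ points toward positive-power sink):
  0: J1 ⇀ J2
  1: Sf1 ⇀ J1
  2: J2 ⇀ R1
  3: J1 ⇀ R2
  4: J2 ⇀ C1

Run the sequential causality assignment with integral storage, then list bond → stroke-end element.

b1 |Sf1  (Sf1 fixes flow; stroke at Sf1)
b0 |J1  (J1 flow already set via bond 1)
b3 |J1  (J1: bond 1 brought flow, rest push out)
b2 |J2  (1-jn J2 has f-setter on 0)
b4 |J2  (J2: bond 0 brought flow, rest push out)

bond 0 stroke at J1
bond 1 stroke at Sf1
bond 2 stroke at J2
bond 3 stroke at J1
bond 4 stroke at J2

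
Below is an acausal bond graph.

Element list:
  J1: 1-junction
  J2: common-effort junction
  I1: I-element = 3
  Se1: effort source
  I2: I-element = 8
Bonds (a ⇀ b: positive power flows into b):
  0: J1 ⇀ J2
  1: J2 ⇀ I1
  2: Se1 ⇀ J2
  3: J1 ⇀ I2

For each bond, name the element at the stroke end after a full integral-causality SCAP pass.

β0 →J1
β1 →I1
β2 →J2
β3 →I2

β2 stroke→J2  (Se1: effort source, stroke at far end)
β0 stroke→J1  (J2 effort already set via bond 2)
β1 stroke→I1  (J2: bond 2 brought effort, rest push out)
β3 stroke→I2  (J1 needs exactly one f-in)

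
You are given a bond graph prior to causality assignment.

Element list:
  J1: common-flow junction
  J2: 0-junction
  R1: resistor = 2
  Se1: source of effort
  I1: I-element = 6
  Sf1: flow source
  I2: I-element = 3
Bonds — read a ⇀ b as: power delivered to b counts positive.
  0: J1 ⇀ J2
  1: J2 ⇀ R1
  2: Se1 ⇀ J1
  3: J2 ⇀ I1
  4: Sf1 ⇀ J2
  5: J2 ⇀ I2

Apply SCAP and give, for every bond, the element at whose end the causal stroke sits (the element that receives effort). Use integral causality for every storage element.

β2 |J1  (Se1 (Se) sets effort on bond)
β4 |Sf1  (Sf1: flow source, stroke at near end)
β0 |J2  (J1 needs exactly one f-in)
β1 |R1  (J2 effort already set via bond 0)
β3 |I1  (J2 effort already set via bond 0)
β5 |I2  (J2: bond 0 brought effort, rest push out)

bond 0 stroke at J2
bond 1 stroke at R1
bond 2 stroke at J1
bond 3 stroke at I1
bond 4 stroke at Sf1
bond 5 stroke at I2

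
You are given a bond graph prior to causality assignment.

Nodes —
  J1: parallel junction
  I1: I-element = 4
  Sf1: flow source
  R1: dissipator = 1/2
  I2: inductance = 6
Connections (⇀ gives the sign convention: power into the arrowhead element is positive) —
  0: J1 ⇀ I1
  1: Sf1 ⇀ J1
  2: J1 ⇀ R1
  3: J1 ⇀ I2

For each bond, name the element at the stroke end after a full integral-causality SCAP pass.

β1 →Sf1  (Sf1 (Sf) sets flow on bond)
β0 →I1  (prefer integral on I1)
β3 →I2  (prefer integral on I2)
β2 →J1  (J1: last free bond brings effort in)

b0 stroke at I1
b1 stroke at Sf1
b2 stroke at J1
b3 stroke at I2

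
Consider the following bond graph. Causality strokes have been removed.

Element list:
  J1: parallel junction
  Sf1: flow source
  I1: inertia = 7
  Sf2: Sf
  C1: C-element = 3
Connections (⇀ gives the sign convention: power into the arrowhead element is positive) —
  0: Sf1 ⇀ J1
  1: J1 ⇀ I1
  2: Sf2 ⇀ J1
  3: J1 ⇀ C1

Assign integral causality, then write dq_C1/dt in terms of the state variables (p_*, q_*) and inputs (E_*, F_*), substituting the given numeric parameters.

dq_C1/dt = F_Sf1 + F_Sf2 - p_I1/7

#0 stroke at Sf1  (Sf1 (Sf) sets flow on bond)
#2 stroke at Sf2  (Sf2: flow source, stroke at near end)
#1 stroke at I1  (prefer integral on I1)
#3 stroke at J1  (closing 0-jn rule on J1)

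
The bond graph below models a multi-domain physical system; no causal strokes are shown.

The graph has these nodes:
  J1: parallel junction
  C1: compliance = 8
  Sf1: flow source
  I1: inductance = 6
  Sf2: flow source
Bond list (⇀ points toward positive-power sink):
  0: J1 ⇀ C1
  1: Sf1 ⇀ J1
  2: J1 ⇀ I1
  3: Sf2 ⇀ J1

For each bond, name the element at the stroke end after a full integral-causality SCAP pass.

β1 |Sf1  (source Sf1 imposes f)
β3 |Sf2  (source Sf2 imposes f)
β0 |J1  (C1 outputs effort q/C1)
β2 |I1  (common-e at J1 fixed by 0)

#0 stroke at J1
#1 stroke at Sf1
#2 stroke at I1
#3 stroke at Sf2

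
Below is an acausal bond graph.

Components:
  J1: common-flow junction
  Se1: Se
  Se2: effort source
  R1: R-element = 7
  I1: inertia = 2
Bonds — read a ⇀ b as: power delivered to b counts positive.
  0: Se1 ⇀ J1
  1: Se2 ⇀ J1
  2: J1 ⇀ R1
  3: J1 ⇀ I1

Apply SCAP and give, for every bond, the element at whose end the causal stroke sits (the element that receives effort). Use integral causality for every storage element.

#0 stroke→J1
#1 stroke→J1
#2 stroke→J1
#3 stroke→I1

bond 0 |J1  (Se1: effort source, stroke at far end)
bond 1 |J1  (Se2 fixes effort; stroke away)
bond 3 |I1  (I1: I, integral causality)
bond 2 |J1  (J1 flow already set via bond 3)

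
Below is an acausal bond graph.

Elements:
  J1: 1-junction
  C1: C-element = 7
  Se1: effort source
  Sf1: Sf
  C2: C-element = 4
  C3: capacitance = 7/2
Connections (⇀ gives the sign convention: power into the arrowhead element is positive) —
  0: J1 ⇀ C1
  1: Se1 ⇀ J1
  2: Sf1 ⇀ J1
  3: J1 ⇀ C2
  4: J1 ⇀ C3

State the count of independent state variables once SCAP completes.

β1 stroke→J1  (source Se1 imposes e)
β2 stroke→Sf1  (Sf1: flow source, stroke at near end)
β0 stroke→J1  (J1 flow already set via bond 2)
β3 stroke→J1  (J1 flow already set via bond 2)
β4 stroke→J1  (J1 flow already set via bond 2)

3  (C1, C2, C3 all integral)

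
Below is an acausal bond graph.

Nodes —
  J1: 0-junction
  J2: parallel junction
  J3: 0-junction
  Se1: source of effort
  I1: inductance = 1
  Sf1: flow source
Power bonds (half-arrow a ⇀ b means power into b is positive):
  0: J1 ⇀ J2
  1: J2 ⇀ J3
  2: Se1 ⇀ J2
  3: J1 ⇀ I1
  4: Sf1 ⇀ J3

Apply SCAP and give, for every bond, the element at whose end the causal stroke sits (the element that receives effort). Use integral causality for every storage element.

#2 |J2  (Se1: effort source, stroke at far end)
#4 |Sf1  (Sf1 fixes flow; stroke at Sf1)
#0 |J1  (0-jn J2 has e-setter on 2)
#1 |J3  (J2 effort already set via bond 2)
#3 |I1  (J1 effort already set via bond 0)

bond 0 |J1
bond 1 |J3
bond 2 |J2
bond 3 |I1
bond 4 |Sf1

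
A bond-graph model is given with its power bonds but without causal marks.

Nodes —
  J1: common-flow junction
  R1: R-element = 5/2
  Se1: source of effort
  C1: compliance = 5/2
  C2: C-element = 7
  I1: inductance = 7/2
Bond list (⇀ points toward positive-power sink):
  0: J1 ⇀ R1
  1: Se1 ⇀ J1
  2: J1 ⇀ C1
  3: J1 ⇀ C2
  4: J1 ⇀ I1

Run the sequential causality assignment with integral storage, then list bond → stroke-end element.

β0 →J1
β1 →J1
β2 →J1
β3 →J1
β4 →I1

bond 1 stroke at J1  (Se1: effort source, stroke at far end)
bond 2 stroke at J1  (C1: C, integral causality)
bond 3 stroke at J1  (C2: C, integral causality)
bond 4 stroke at I1  (prefer integral on I1)
bond 0 stroke at J1  (1-jn J1 has f-setter on 4)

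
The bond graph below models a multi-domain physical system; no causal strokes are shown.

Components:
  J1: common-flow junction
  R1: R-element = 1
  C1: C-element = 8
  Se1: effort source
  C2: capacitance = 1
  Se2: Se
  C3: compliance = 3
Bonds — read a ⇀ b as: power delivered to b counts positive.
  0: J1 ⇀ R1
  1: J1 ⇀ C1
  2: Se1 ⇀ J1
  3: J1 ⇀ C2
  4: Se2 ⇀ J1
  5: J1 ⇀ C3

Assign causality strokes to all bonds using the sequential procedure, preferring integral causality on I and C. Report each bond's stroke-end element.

#0 |R1
#1 |J1
#2 |J1
#3 |J1
#4 |J1
#5 |J1

#2 →J1  (source Se1 imposes e)
#4 →J1  (Se2: effort source, stroke at far end)
#1 →J1  (C1 integral (e out))
#3 →J1  (C2: C, integral causality)
#5 →J1  (prefer integral on C3)
#0 →R1  (J1 needs exactly one f-in)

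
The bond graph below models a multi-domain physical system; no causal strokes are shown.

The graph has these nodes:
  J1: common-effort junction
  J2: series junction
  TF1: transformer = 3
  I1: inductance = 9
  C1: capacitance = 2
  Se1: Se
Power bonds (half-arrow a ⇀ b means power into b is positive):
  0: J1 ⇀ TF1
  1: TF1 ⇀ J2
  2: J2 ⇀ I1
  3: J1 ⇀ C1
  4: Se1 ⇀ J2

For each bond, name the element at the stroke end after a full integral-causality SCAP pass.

β4 stroke→J2  (Se1: effort source, stroke at far end)
β2 stroke→I1  (I1 outputs flow p/I1)
β1 stroke→J2  (J2 flow already set via bond 2)
β0 stroke→TF1  (TF TF1: opposite of bond 1)
β3 stroke→J1  (only one effort-in slot at J1)

#0 |TF1
#1 |J2
#2 |I1
#3 |J1
#4 |J2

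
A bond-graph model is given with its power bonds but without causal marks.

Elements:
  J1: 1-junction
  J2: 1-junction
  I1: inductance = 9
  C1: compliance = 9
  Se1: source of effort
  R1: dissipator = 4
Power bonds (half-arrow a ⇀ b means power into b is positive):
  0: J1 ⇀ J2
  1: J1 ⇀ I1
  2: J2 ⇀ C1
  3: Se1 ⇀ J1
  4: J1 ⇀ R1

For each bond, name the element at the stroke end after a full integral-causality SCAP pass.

#0 stroke→J1
#1 stroke→I1
#2 stroke→J2
#3 stroke→J1
#4 stroke→J1

#3 |J1  (Se1 fixes effort; stroke away)
#1 |I1  (I1 outputs flow p/I1)
#0 |J1  (J1 flow already set via bond 1)
#4 |J1  (common-f at J1 fixed by 1)
#2 |J2  (J2 flow already set via bond 0)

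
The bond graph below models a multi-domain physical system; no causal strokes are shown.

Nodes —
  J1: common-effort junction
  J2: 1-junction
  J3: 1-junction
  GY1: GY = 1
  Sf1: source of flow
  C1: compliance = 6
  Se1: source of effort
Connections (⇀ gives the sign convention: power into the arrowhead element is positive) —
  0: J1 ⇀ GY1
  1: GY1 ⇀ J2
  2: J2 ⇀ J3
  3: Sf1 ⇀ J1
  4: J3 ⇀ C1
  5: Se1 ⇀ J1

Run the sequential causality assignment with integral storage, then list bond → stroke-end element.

b0 |GY1
b1 |GY1
b2 |J2
b3 |Sf1
b4 |J3
b5 |J1

bond 3 stroke at Sf1  (Sf1 fixes flow; stroke at Sf1)
bond 5 stroke at J1  (Se1 fixes effort; stroke away)
bond 0 stroke at GY1  (J1 effort already set via bond 5)
bond 1 stroke at GY1  (through GY1, causality inverts; strokes same side of GY1)
bond 2 stroke at J2  (J2: bond 1 brought flow, rest push out)
bond 4 stroke at J3  (1-jn J3 has f-setter on 2)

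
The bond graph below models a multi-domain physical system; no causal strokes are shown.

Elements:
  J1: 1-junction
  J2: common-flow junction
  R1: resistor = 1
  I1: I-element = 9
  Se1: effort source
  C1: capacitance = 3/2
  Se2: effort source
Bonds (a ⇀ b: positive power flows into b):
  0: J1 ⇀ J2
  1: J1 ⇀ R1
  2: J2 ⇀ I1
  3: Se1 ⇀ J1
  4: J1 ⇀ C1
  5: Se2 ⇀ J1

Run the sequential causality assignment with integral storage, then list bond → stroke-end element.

#0 →J2
#1 →J1
#2 →I1
#3 →J1
#4 →J1
#5 →J1

β3 stroke at J1  (source Se1 imposes e)
β5 stroke at J1  (source Se2 imposes e)
β2 stroke at I1  (prefer integral on I1)
β0 stroke at J2  (J2 flow already set via bond 2)
β1 stroke at J1  (common-f at J1 fixed by 0)
β4 stroke at J1  (J1: bond 0 brought flow, rest push out)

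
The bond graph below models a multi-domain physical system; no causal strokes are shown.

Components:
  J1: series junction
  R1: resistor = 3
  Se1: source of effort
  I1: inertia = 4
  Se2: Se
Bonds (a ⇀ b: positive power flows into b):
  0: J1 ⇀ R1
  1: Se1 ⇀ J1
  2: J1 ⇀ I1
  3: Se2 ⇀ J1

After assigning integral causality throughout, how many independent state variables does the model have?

β1 stroke→J1  (source Se1 imposes e)
β3 stroke→J1  (Se2 (Se) sets effort on bond)
β2 stroke→I1  (I1: I, integral causality)
β0 stroke→J1  (J1: bond 2 brought flow, rest push out)

1  (I1 all integral)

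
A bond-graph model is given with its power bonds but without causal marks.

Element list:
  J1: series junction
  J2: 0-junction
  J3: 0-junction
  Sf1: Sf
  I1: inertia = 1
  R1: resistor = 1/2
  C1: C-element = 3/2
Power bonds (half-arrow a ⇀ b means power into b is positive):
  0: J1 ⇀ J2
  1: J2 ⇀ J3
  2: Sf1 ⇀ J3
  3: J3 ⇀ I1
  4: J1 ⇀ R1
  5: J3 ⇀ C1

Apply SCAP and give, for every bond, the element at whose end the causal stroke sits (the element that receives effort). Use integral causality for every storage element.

bond 2 stroke→Sf1  (Sf1 (Sf) sets flow on bond)
bond 3 stroke→I1  (prefer integral on I1)
bond 5 stroke→J3  (C1 outputs effort q/C1)
bond 1 stroke→J2  (0-jn J3 has e-setter on 5)
bond 0 stroke→J1  (J2 effort already set via bond 1)
bond 4 stroke→R1  (J1: last free bond brings flow in)

bond 0 stroke at J1
bond 1 stroke at J2
bond 2 stroke at Sf1
bond 3 stroke at I1
bond 4 stroke at R1
bond 5 stroke at J3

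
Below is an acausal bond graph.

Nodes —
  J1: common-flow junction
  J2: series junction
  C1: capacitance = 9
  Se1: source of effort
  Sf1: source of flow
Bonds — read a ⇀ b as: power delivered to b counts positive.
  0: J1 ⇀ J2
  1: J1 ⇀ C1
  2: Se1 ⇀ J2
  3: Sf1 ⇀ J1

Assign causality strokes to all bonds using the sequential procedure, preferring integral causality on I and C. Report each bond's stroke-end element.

bond 0 stroke at J1
bond 1 stroke at J1
bond 2 stroke at J2
bond 3 stroke at Sf1

bond 2 →J2  (Se1 (Se) sets effort on bond)
bond 3 →Sf1  (Sf1: flow source, stroke at near end)
bond 0 →J1  (common-f at J1 fixed by 3)
bond 1 →J1  (J1 flow already set via bond 3)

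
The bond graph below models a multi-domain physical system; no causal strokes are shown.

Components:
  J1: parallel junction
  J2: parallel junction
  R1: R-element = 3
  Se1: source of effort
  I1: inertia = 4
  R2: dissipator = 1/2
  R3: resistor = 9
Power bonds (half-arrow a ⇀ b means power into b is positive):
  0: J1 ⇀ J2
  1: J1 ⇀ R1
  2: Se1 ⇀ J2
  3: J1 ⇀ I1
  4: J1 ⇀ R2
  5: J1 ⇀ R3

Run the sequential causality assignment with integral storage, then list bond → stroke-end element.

β0 stroke at J1
β1 stroke at R1
β2 stroke at J2
β3 stroke at I1
β4 stroke at R2
β5 stroke at R3

β2 stroke at J2  (Se1 (Se) sets effort on bond)
β0 stroke at J1  (J2: bond 2 brought effort, rest push out)
β1 stroke at R1  (J1: bond 0 brought effort, rest push out)
β3 stroke at I1  (common-e at J1 fixed by 0)
β4 stroke at R2  (J1 effort already set via bond 0)
β5 stroke at R3  (J1 effort already set via bond 0)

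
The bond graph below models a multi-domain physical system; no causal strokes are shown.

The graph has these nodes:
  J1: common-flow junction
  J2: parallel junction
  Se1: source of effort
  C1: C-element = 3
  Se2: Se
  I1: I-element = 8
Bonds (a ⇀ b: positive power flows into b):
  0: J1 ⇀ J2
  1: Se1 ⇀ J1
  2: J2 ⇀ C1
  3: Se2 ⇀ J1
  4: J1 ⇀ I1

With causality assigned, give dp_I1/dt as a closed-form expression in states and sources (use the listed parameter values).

bond 1 stroke at J1  (Se1: effort source, stroke at far end)
bond 3 stroke at J1  (Se2 fixes effort; stroke away)
bond 2 stroke at J2  (C1: C, integral causality)
bond 0 stroke at J1  (J2 effort already set via bond 2)
bond 4 stroke at I1  (closing 1-jn rule on J1)

dp_I1/dt = E_Se1 + E_Se2 - q_C1/3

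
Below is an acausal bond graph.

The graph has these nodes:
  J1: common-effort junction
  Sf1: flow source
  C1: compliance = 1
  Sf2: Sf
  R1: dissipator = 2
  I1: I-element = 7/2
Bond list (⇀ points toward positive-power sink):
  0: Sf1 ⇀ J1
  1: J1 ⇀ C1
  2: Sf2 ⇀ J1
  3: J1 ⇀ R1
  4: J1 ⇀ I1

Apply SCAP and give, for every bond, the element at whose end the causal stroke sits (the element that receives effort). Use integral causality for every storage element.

β0 stroke at Sf1  (Sf1 fixes flow; stroke at Sf1)
β2 stroke at Sf2  (source Sf2 imposes f)
β1 stroke at J1  (C1: C, integral causality)
β3 stroke at R1  (0-jn J1 has e-setter on 1)
β4 stroke at I1  (0-jn J1 has e-setter on 1)

bond 0 →Sf1
bond 1 →J1
bond 2 →Sf2
bond 3 →R1
bond 4 →I1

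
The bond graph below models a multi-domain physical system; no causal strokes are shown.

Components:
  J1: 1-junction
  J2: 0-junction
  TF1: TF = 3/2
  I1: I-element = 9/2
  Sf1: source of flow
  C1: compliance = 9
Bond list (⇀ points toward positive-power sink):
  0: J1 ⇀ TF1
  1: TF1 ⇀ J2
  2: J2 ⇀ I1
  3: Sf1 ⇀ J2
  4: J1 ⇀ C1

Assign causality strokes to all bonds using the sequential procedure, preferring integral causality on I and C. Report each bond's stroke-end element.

bond 0 |TF1
bond 1 |J2
bond 2 |I1
bond 3 |Sf1
bond 4 |J1

#3 |Sf1  (source Sf1 imposes f)
#2 |I1  (I1: I, integral causality)
#1 |J2  (J2 needs exactly one e-in)
#0 |TF1  (TF1 one-in-one-out from 1)
#4 |J1  (1-jn J1 has f-setter on 0)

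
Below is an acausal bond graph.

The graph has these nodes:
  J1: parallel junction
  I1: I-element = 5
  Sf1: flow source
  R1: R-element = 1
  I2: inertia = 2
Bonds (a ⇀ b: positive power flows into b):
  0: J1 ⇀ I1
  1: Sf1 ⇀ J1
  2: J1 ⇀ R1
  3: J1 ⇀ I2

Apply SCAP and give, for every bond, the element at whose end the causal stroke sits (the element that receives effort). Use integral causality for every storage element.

bond 0 stroke at I1
bond 1 stroke at Sf1
bond 2 stroke at J1
bond 3 stroke at I2

β1 →Sf1  (Sf1 (Sf) sets flow on bond)
β0 →I1  (I1 integral (f out))
β3 →I2  (prefer integral on I2)
β2 →J1  (J1 needs exactly one e-in)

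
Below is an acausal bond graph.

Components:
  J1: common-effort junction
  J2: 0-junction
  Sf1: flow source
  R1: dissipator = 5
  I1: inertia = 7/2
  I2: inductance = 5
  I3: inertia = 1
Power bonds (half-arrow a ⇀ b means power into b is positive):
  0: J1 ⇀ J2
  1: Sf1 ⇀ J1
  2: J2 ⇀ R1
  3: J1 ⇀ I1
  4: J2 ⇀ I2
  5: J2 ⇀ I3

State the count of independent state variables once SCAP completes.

bond 1 stroke→Sf1  (source Sf1 imposes f)
bond 3 stroke→I1  (I1: I, integral causality)
bond 0 stroke→J1  (J1 needs exactly one e-in)
bond 4 stroke→I2  (I2: I, integral causality)
bond 5 stroke→I3  (prefer integral on I3)
bond 2 stroke→J2  (closing 0-jn rule on J2)

3  (I1, I2, I3 all integral)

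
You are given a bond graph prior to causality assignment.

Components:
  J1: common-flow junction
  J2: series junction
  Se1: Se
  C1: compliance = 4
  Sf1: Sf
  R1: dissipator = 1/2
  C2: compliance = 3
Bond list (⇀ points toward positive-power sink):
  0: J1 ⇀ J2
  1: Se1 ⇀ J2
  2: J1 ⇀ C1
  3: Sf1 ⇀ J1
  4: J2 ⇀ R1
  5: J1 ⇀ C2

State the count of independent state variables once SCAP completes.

2  (C1, C2 all integral)

β1 →J2  (Se1: effort source, stroke at far end)
β3 →Sf1  (Sf1: flow source, stroke at near end)
β0 →J1  (common-f at J1 fixed by 3)
β2 →J1  (J1: bond 3 brought flow, rest push out)
β5 →J1  (1-jn J1 has f-setter on 3)
β4 →J2  (1-jn J2 has f-setter on 0)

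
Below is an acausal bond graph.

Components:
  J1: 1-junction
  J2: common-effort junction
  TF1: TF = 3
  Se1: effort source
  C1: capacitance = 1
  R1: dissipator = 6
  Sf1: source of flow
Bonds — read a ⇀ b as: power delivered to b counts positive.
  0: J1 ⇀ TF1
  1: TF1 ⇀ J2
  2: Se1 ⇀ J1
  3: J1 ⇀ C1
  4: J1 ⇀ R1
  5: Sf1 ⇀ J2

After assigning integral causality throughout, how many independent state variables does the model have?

b2 →J1  (Se1 fixes effort; stroke away)
b5 →Sf1  (Sf1: flow source, stroke at near end)
b1 →J2  (J2: last free bond brings effort in)
b0 →TF1  (TF TF1: opposite of bond 1)
b3 →J1  (common-f at J1 fixed by 0)
b4 →J1  (common-f at J1 fixed by 0)

1  (C1 all integral)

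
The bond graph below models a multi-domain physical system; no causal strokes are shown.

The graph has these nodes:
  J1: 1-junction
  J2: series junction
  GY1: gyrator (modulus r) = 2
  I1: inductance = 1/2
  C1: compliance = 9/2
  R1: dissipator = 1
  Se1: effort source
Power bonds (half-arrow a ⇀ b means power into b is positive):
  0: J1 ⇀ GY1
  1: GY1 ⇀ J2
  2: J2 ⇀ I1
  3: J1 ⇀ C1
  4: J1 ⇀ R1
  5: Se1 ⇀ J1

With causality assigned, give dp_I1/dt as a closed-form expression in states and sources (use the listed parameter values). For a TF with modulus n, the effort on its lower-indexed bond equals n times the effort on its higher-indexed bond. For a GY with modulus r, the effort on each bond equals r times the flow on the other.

b5 stroke at J1  (Se1 (Se) sets effort on bond)
b2 stroke at I1  (I1: I, integral causality)
b1 stroke at J2  (J2 flow already set via bond 2)
b0 stroke at J1  (GY1: gyrator matches bond 1)
b3 stroke at J1  (prefer integral on C1)
b4 stroke at R1  (J1: last free bond brings flow in)

dp_I1/dt = 2*E_Se1 - 8*p_I1 - 4*q_C1/9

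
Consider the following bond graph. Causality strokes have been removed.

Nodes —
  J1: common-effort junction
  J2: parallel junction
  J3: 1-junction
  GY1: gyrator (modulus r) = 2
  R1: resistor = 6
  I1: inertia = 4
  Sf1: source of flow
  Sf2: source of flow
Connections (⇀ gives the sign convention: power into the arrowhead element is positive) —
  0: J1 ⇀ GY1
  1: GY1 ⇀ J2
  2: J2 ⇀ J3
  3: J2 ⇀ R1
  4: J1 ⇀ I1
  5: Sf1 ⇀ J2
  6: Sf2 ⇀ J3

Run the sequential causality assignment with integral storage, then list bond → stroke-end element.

bond 0 stroke→J1
bond 1 stroke→J2
bond 2 stroke→J3
bond 3 stroke→R1
bond 4 stroke→I1
bond 5 stroke→Sf1
bond 6 stroke→Sf2

b5 stroke→Sf1  (Sf1 fixes flow; stroke at Sf1)
b6 stroke→Sf2  (Sf2 fixes flow; stroke at Sf2)
b2 stroke→J3  (J3 flow already set via bond 6)
b4 stroke→I1  (I1 integral (f out))
b0 stroke→J1  (J1: last free bond brings effort in)
b1 stroke→J2  (through GY1, causality inverts; strokes same side of GY1)
b3 stroke→R1  (J2: bond 1 brought effort, rest push out)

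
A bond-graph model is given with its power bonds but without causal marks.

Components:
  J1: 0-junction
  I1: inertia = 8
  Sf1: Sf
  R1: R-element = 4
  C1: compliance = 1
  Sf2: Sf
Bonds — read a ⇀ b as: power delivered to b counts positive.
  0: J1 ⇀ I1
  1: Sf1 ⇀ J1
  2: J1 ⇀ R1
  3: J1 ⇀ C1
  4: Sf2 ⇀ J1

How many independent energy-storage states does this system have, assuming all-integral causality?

2  (C1, I1 all integral)

b1 stroke at Sf1  (Sf1 (Sf) sets flow on bond)
b4 stroke at Sf2  (Sf2: flow source, stroke at near end)
b0 stroke at I1  (I1 outputs flow p/I1)
b3 stroke at J1  (C1 outputs effort q/C1)
b2 stroke at R1  (0-jn J1 has e-setter on 3)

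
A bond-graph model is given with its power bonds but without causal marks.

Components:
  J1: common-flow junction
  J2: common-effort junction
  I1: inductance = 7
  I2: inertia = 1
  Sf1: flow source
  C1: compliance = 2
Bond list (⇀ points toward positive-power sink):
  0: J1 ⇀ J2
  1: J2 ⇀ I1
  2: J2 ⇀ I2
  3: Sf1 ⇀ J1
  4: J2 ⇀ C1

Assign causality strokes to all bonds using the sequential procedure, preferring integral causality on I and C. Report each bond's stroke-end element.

β3 stroke→Sf1  (Sf1 fixes flow; stroke at Sf1)
β0 stroke→J1  (common-f at J1 fixed by 3)
β1 stroke→I1  (I1 integral (f out))
β2 stroke→I2  (I2: I, integral causality)
β4 stroke→J2  (J2 needs exactly one e-in)

bond 0 stroke at J1
bond 1 stroke at I1
bond 2 stroke at I2
bond 3 stroke at Sf1
bond 4 stroke at J2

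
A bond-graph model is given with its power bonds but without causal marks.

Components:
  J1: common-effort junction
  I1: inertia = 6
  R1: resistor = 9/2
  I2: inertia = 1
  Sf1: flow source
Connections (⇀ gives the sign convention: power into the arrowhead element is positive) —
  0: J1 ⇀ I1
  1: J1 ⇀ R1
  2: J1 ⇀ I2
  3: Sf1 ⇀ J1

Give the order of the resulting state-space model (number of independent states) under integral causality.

#3 stroke→Sf1  (source Sf1 imposes f)
#0 stroke→I1  (I1: I, integral causality)
#2 stroke→I2  (I2: I, integral causality)
#1 stroke→J1  (J1: last free bond brings effort in)

2  (I1, I2 all integral)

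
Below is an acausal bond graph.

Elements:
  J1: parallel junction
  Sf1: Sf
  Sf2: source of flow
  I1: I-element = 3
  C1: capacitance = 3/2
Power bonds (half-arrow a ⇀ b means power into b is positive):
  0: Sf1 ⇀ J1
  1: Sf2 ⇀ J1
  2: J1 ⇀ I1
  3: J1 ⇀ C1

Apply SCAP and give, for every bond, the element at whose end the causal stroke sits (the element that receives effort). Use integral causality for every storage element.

β0 |Sf1
β1 |Sf2
β2 |I1
β3 |J1

b0 stroke at Sf1  (Sf1 fixes flow; stroke at Sf1)
b1 stroke at Sf2  (source Sf2 imposes f)
b2 stroke at I1  (I1 integral (f out))
b3 stroke at J1  (J1 needs exactly one e-in)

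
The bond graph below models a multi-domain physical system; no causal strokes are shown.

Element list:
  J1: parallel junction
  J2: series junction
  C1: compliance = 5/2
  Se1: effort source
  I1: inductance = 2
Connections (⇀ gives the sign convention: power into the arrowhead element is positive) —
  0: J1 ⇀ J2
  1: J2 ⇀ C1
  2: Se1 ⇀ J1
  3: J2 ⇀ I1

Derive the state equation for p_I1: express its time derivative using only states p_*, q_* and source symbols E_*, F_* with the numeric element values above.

dp_I1/dt = E_Se1 - 2*q_C1/5

#2 |J1  (Se1 (Se) sets effort on bond)
#0 |J2  (J1: bond 2 brought effort, rest push out)
#1 |J2  (C1: C, integral causality)
#3 |I1  (J2: last free bond brings flow in)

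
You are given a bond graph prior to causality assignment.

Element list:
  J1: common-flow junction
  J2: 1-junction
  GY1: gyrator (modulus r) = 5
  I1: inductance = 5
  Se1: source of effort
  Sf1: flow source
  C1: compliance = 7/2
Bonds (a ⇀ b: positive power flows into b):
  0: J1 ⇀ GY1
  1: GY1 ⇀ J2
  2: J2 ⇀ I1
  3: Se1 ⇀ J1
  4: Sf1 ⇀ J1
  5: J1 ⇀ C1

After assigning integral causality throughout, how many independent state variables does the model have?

b3 stroke→J1  (Se1 fixes effort; stroke away)
b4 stroke→Sf1  (Sf1 (Sf) sets flow on bond)
b0 stroke→J1  (common-f at J1 fixed by 4)
b5 stroke→J1  (J1 flow already set via bond 4)
b1 stroke→J2  (through GY1, causality inverts; strokes same side of GY1)
b2 stroke→I1  (only one flow-in slot at J2)

2  (C1, I1 all integral)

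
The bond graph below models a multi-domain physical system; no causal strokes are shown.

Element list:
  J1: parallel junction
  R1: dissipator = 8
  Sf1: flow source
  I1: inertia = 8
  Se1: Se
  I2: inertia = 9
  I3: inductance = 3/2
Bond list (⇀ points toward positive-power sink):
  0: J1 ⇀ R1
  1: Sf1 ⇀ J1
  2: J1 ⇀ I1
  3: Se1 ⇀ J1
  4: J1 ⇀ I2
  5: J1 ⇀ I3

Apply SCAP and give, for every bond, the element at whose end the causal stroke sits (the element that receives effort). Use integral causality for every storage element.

#1 stroke→Sf1  (Sf1: flow source, stroke at near end)
#3 stroke→J1  (Se1: effort source, stroke at far end)
#0 stroke→R1  (common-e at J1 fixed by 3)
#2 stroke→I1  (J1 effort already set via bond 3)
#4 stroke→I2  (0-jn J1 has e-setter on 3)
#5 stroke→I3  (0-jn J1 has e-setter on 3)

b0 stroke→R1
b1 stroke→Sf1
b2 stroke→I1
b3 stroke→J1
b4 stroke→I2
b5 stroke→I3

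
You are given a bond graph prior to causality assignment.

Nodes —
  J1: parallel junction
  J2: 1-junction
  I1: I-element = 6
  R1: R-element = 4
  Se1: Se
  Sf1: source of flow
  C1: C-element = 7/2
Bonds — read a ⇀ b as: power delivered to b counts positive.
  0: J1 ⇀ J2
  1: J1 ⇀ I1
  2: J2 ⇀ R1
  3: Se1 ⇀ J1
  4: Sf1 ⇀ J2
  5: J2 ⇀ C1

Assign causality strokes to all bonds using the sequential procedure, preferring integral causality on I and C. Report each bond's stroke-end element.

b3 stroke→J1  (Se1: effort source, stroke at far end)
b4 stroke→Sf1  (Sf1: flow source, stroke at near end)
b0 stroke→J2  (J1 effort already set via bond 3)
b1 stroke→I1  (common-e at J1 fixed by 3)
b2 stroke→J2  (J2: bond 4 brought flow, rest push out)
b5 stroke→J2  (common-f at J2 fixed by 4)

#0 stroke→J2
#1 stroke→I1
#2 stroke→J2
#3 stroke→J1
#4 stroke→Sf1
#5 stroke→J2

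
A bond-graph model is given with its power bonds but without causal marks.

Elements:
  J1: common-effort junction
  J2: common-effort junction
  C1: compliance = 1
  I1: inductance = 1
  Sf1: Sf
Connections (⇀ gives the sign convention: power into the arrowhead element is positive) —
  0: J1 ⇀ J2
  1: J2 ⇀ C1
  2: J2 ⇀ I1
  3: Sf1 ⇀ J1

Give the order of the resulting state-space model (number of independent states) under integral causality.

#3 →Sf1  (Sf1 fixes flow; stroke at Sf1)
#0 →J1  (J1: last free bond brings effort in)
#1 →J2  (C1 integral (e out))
#2 →I1  (common-e at J2 fixed by 1)

2  (C1, I1 all integral)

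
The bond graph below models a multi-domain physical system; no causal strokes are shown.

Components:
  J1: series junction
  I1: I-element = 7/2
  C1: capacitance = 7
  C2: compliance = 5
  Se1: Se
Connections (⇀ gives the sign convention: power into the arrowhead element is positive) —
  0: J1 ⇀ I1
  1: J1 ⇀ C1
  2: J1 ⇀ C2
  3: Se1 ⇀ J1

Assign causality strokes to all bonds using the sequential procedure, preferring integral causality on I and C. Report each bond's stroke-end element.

b3 →J1  (Se1 (Se) sets effort on bond)
b0 →I1  (I1 integral (f out))
b1 →J1  (1-jn J1 has f-setter on 0)
b2 →J1  (J1 flow already set via bond 0)

β0 stroke at I1
β1 stroke at J1
β2 stroke at J1
β3 stroke at J1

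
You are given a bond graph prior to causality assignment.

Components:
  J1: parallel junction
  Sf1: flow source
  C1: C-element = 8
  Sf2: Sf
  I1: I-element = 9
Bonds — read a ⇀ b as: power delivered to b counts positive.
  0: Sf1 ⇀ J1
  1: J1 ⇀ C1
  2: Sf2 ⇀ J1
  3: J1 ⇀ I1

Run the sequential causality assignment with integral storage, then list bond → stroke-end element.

bond 0 |Sf1
bond 1 |J1
bond 2 |Sf2
bond 3 |I1

β0 stroke at Sf1  (source Sf1 imposes f)
β2 stroke at Sf2  (Sf2 (Sf) sets flow on bond)
β1 stroke at J1  (C1 outputs effort q/C1)
β3 stroke at I1  (J1: bond 1 brought effort, rest push out)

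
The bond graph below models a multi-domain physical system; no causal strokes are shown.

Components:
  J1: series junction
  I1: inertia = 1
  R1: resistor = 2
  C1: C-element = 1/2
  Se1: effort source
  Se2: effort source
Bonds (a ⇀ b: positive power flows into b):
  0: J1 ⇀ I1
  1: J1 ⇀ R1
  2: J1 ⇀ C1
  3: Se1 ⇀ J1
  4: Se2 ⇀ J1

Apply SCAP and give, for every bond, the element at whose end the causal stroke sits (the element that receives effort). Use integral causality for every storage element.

b0 stroke at I1
b1 stroke at J1
b2 stroke at J1
b3 stroke at J1
b4 stroke at J1

#3 stroke at J1  (source Se1 imposes e)
#4 stroke at J1  (Se2 (Se) sets effort on bond)
#0 stroke at I1  (prefer integral on I1)
#1 stroke at J1  (1-jn J1 has f-setter on 0)
#2 stroke at J1  (J1 flow already set via bond 0)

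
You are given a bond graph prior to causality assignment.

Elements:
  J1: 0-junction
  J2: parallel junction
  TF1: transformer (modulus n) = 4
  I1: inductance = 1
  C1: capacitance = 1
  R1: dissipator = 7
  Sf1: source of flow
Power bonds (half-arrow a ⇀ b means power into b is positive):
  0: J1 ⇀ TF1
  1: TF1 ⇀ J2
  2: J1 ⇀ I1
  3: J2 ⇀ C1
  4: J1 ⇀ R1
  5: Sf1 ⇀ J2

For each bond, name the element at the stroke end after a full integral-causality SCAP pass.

b5 stroke at Sf1  (Sf1: flow source, stroke at near end)
b2 stroke at I1  (I1: I, integral causality)
b3 stroke at J2  (C1: C, integral causality)
b1 stroke at TF1  (J2: bond 3 brought effort, rest push out)
b0 stroke at J1  (TF1: transformer flips bond 1)
b4 stroke at R1  (common-e at J1 fixed by 0)

b0 stroke at J1
b1 stroke at TF1
b2 stroke at I1
b3 stroke at J2
b4 stroke at R1
b5 stroke at Sf1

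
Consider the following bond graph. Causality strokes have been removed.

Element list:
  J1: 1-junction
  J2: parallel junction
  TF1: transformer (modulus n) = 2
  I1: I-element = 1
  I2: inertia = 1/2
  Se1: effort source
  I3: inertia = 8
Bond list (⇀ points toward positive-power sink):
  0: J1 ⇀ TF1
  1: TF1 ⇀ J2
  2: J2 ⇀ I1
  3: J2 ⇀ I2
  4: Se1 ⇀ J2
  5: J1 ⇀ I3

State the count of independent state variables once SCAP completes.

3  (I1, I2, I3 all integral)

b4 |J2  (source Se1 imposes e)
b1 |TF1  (J2: bond 4 brought effort, rest push out)
b2 |I1  (J2: bond 4 brought effort, rest push out)
b3 |I2  (J2: bond 4 brought effort, rest push out)
b0 |J1  (through TF1, causality passes straight; one stroke at TF1)
b5 |I3  (closing 1-jn rule on J1)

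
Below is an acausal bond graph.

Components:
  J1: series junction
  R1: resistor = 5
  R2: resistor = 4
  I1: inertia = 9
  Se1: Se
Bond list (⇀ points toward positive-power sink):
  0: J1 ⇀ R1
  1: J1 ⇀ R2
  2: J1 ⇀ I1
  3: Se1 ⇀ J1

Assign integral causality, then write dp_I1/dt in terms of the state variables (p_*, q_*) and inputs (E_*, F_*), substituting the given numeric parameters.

dp_I1/dt = E_Se1 - p_I1

bond 3 →J1  (Se1 (Se) sets effort on bond)
bond 2 →I1  (I1: I, integral causality)
bond 0 →J1  (1-jn J1 has f-setter on 2)
bond 1 →J1  (J1 flow already set via bond 2)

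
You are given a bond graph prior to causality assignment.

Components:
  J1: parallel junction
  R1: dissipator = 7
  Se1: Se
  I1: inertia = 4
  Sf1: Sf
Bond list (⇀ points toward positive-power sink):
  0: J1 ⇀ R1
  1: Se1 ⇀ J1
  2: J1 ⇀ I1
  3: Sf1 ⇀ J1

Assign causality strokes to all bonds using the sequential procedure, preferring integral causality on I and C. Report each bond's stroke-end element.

#1 |J1  (Se1 fixes effort; stroke away)
#3 |Sf1  (Sf1: flow source, stroke at near end)
#0 |R1  (J1 effort already set via bond 1)
#2 |I1  (0-jn J1 has e-setter on 1)

#0 stroke→R1
#1 stroke→J1
#2 stroke→I1
#3 stroke→Sf1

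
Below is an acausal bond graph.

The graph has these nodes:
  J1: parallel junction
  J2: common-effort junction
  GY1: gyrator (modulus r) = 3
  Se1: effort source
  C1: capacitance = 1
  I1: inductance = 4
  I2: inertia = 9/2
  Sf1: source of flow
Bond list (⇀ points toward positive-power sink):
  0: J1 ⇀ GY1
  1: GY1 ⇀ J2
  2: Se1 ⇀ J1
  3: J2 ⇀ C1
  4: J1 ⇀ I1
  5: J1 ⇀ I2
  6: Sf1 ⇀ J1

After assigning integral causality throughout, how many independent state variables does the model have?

bond 2 |J1  (Se1: effort source, stroke at far end)
bond 6 |Sf1  (Sf1 (Sf) sets flow on bond)
bond 0 |GY1  (common-e at J1 fixed by 2)
bond 4 |I1  (J1 effort already set via bond 2)
bond 5 |I2  (J1 effort already set via bond 2)
bond 1 |GY1  (GY1: gyrator matches bond 0)
bond 3 |J2  (J2 needs exactly one e-in)

3  (C1, I1, I2 all integral)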